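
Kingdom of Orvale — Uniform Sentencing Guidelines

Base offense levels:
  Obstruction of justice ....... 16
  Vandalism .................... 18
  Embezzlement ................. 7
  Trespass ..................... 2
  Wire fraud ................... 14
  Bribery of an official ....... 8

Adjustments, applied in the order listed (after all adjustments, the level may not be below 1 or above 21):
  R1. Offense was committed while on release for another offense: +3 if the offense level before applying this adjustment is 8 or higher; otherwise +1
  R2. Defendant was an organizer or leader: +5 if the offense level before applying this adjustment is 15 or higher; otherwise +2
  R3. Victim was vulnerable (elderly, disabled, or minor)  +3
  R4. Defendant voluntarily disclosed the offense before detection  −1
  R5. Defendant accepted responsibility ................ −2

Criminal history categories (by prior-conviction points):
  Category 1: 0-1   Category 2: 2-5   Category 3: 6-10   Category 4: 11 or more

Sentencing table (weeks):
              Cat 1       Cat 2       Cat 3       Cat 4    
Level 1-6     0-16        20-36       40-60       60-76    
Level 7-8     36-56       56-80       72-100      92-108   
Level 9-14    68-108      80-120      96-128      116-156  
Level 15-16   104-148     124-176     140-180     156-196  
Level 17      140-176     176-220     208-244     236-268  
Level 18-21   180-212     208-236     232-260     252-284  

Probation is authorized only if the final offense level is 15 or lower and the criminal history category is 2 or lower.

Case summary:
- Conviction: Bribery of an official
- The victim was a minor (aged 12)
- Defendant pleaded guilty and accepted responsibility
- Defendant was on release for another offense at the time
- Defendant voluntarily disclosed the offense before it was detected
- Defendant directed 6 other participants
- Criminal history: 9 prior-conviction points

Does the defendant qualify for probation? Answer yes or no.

Base offense level for bribery of an official: 8.
R1 applies (level before this adjustment is 8 ≥ 8, so +3): 8 + 3 = 11.
R2 applies (level before this adjustment is 11 < 15, so +2): 11 + 2 = 13.
R3 applies: 13 + 3 = 16.
R4 applies: 16 − 1 = 15.
R5 applies: 15 − 2 = 13.
Final offense level: 13.
Criminal history: 9 prior points → Category 3 (6-10).
Level 13 falls in the 9-14 band.
Grid: Level 9-14 × Category 3 = 96-128 weeks.
Probation check: level 13 ≤ 15 and category 3 > 2 → not eligible.

No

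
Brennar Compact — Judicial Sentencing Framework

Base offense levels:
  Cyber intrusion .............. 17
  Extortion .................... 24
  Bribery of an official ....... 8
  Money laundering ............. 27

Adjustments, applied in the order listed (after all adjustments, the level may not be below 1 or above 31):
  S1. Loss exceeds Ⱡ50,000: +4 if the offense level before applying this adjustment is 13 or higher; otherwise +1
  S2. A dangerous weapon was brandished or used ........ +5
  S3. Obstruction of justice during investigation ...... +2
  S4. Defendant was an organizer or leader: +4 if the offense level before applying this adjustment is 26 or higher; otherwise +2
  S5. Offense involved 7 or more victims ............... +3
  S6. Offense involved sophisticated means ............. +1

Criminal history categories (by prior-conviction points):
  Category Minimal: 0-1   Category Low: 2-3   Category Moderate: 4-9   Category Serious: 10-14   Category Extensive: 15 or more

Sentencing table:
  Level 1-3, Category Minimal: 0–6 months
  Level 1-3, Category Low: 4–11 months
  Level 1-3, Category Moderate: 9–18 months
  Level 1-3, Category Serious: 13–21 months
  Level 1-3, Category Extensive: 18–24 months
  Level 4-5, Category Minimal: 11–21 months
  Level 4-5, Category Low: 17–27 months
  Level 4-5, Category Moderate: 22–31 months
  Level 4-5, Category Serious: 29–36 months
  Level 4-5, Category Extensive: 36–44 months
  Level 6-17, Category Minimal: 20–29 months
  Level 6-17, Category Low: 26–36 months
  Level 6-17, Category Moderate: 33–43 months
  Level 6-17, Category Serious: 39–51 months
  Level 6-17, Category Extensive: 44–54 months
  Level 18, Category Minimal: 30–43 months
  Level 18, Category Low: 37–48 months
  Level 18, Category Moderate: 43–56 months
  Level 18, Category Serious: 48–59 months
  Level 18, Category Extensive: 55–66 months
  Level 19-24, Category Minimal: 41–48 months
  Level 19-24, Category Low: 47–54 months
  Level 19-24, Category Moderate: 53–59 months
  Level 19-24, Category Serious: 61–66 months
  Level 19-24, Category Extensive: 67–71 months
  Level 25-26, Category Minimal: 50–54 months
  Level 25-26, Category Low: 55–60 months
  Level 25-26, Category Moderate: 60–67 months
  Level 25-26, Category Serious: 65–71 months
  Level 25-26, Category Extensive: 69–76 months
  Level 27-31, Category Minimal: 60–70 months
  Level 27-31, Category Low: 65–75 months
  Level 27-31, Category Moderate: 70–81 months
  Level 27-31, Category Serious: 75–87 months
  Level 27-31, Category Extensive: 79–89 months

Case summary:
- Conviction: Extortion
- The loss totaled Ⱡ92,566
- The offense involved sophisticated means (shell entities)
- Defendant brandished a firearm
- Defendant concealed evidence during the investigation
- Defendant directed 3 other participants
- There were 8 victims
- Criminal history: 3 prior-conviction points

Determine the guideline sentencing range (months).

Base offense level for extortion: 24.
S1 applies (level before this adjustment is 24 ≥ 13, so +4): 24 + 4 = 28.
S2 applies: 28 + 5 = 33.
S3 applies: 33 + 2 = 35.
S4 applies (level before this adjustment is 35 ≥ 26, so +4): 35 + 4 = 39.
S5 applies: 39 + 3 = 42.
S6 applies: 42 + 1 = 43.
Level 43 exceeds the maximum of 31; capped at 31.
Final offense level: 31.
Criminal history: 3 prior points → Category Low (2-3).
Level 31 falls in the 27-31 band.
Grid: Level 27-31 × Category Low = 65-75 months.

65-75 months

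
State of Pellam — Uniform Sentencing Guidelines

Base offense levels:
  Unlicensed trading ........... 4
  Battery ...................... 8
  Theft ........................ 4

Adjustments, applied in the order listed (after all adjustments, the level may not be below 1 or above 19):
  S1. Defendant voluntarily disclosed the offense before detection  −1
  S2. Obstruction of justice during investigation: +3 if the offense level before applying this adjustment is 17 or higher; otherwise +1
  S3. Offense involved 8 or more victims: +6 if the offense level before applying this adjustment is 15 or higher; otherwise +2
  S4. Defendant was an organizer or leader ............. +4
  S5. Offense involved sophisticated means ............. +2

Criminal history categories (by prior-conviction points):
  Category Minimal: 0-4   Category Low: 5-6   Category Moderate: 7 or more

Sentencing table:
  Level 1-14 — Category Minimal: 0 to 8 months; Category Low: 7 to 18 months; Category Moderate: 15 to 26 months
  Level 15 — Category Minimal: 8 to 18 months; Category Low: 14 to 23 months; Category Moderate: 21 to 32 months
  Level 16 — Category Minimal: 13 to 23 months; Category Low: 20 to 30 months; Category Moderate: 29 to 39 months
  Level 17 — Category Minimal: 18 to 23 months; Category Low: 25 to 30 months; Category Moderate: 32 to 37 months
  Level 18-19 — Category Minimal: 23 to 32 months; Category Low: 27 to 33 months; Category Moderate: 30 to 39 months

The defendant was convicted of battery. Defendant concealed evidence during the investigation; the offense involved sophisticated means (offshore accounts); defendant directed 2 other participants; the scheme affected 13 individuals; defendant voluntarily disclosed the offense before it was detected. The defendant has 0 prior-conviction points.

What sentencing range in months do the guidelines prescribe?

13-23 months

Base offense level for battery: 8.
S1 applies: 8 − 1 = 7.
S2 applies (level before this adjustment is 7 < 17, so +1): 7 + 1 = 8.
S3 applies (level before this adjustment is 8 < 15, so +2): 8 + 2 = 10.
S4 applies: 10 + 4 = 14.
S5 applies: 14 + 2 = 16.
Final offense level: 16.
Criminal history: 0 prior points → Category Minimal (0-4).
Level 16 falls in the 16 band.
Grid: Level 16 × Category Minimal = 13-23 months.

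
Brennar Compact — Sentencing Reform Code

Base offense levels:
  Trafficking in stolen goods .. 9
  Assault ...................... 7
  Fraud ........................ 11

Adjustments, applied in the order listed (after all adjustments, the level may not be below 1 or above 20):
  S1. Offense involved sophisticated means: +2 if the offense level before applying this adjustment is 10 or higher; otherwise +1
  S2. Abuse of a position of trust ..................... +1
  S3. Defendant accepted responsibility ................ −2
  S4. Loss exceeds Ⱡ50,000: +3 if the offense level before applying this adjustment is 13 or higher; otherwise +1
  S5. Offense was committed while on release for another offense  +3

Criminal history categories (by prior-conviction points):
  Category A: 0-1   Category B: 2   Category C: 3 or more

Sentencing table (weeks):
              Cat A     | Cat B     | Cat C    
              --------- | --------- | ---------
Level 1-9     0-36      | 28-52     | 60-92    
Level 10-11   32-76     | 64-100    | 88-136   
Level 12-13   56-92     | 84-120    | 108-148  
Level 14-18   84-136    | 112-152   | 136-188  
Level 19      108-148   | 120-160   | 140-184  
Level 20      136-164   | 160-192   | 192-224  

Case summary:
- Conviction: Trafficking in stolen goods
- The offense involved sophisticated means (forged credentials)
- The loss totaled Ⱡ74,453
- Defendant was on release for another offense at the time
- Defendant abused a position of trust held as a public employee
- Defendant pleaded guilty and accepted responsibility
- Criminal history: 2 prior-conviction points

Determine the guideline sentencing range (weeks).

Base offense level for trafficking in stolen goods: 9.
S1 applies (level before this adjustment is 9 < 10, so +1): 9 + 1 = 10.
S2 applies: 10 + 1 = 11.
S3 applies: 11 − 2 = 9.
S4 applies (level before this adjustment is 9 < 13, so +1): 9 + 1 = 10.
S5 applies: 10 + 3 = 13.
Final offense level: 13.
Criminal history: 2 prior points → Category B (2).
Level 13 falls in the 12-13 band.
Grid: Level 12-13 × Category B = 84-120 weeks.

84-120 weeks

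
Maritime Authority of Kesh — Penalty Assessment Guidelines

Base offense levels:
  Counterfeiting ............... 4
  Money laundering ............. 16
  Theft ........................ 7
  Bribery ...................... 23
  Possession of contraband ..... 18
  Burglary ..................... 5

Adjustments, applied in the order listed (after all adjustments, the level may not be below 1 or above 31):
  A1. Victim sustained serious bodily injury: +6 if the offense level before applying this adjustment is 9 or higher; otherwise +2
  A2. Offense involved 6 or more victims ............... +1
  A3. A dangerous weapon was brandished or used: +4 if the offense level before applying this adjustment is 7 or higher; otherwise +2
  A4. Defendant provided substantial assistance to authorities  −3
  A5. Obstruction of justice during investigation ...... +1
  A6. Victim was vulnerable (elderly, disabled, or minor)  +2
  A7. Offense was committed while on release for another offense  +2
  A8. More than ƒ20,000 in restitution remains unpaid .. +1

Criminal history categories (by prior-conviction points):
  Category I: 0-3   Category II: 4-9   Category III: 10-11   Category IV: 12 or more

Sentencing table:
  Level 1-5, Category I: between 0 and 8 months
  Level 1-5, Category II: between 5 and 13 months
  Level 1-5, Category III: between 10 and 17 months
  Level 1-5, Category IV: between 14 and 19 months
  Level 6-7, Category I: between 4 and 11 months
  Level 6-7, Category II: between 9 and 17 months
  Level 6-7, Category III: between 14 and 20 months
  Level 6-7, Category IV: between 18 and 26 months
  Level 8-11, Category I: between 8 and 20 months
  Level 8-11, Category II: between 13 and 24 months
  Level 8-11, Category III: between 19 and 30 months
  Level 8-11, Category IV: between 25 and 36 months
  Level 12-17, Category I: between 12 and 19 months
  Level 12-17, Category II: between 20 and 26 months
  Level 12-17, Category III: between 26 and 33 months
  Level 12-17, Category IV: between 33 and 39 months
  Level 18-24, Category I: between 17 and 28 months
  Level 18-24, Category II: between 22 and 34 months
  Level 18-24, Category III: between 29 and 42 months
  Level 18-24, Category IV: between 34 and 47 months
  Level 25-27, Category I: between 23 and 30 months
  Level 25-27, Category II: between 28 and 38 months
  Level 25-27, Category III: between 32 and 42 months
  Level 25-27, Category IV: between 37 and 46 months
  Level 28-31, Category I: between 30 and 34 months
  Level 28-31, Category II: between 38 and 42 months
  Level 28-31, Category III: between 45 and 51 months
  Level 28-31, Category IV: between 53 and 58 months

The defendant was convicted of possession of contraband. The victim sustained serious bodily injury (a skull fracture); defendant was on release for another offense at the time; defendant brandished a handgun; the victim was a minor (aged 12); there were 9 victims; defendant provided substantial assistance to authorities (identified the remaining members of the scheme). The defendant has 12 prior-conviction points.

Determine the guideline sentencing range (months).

53-58 months

Base offense level for possession of contraband: 18.
A1 applies (level before this adjustment is 18 ≥ 9, so +6): 18 + 6 = 24.
A2 applies: 24 + 1 = 25.
A3 applies (level before this adjustment is 25 ≥ 7, so +4): 25 + 4 = 29.
A4 applies: 29 − 3 = 26.
A6 applies: 26 + 2 = 28.
A7 applies: 28 + 2 = 30.
Final offense level: 30.
Criminal history: 12 prior points → Category IV (12+).
Level 30 falls in the 28-31 band.
Grid: Level 28-31 × Category IV = 53-58 months.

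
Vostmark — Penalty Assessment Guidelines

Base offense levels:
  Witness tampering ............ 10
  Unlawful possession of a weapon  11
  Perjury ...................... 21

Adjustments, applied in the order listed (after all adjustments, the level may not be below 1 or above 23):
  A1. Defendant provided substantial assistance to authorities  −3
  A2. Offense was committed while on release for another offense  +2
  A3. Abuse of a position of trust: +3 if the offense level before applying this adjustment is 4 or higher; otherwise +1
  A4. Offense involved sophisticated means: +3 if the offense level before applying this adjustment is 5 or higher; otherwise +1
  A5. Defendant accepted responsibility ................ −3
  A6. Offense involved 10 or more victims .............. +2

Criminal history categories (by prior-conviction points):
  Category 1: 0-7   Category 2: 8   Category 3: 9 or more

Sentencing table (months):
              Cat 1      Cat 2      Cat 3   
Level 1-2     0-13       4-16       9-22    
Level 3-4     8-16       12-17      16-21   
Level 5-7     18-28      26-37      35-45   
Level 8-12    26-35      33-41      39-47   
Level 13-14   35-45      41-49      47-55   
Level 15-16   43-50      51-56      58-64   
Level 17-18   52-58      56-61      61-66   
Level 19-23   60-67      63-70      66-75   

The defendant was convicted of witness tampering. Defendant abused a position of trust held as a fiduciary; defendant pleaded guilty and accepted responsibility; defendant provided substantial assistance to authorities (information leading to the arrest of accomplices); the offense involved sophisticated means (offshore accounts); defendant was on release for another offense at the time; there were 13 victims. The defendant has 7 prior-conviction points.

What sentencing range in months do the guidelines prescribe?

35-45 months

Base offense level for witness tampering: 10.
A1 applies: 10 − 3 = 7.
A2 applies: 7 + 2 = 9.
A3 applies (level before this adjustment is 9 ≥ 4, so +3): 9 + 3 = 12.
A4 applies (level before this adjustment is 12 ≥ 5, so +3): 12 + 3 = 15.
A5 applies: 15 − 3 = 12.
A6 applies: 12 + 2 = 14.
Final offense level: 14.
Criminal history: 7 prior points → Category 1 (0-7).
Level 14 falls in the 13-14 band.
Grid: Level 13-14 × Category 1 = 35-45 months.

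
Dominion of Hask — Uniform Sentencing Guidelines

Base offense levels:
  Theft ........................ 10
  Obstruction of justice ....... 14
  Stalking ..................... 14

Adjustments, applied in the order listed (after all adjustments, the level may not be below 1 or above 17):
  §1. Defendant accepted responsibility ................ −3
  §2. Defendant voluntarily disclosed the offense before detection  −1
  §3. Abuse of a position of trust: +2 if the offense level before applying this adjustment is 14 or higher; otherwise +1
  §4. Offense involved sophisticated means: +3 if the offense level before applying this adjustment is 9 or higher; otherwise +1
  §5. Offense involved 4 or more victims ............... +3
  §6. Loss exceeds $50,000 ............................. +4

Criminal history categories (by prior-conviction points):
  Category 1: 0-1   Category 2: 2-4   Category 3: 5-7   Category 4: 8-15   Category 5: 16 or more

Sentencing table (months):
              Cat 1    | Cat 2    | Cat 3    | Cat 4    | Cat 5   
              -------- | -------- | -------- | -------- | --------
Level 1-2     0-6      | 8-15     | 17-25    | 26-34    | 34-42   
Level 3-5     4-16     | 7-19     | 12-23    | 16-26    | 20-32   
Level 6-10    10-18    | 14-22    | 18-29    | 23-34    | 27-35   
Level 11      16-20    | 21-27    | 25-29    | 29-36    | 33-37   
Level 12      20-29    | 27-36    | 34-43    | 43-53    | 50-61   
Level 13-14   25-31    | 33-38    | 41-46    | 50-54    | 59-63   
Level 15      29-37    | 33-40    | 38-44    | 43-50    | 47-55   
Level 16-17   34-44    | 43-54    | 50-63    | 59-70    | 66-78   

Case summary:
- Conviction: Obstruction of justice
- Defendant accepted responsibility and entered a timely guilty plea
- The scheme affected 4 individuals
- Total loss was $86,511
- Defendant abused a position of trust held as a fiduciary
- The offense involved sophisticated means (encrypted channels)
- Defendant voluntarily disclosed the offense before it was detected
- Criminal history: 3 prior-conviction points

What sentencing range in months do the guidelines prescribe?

43-54 months

Base offense level for obstruction of justice: 14.
§1 applies: 14 − 3 = 11.
§2 applies: 11 − 1 = 10.
§3 applies (level before this adjustment is 10 < 14, so +1): 10 + 1 = 11.
§4 applies (level before this adjustment is 11 ≥ 9, so +3): 11 + 3 = 14.
§5 applies: 14 + 3 = 17.
§6 applies: 17 + 4 = 21.
Level 21 exceeds the maximum of 17; capped at 17.
Final offense level: 17.
Criminal history: 3 prior points → Category 2 (2-4).
Level 17 falls in the 16-17 band.
Grid: Level 16-17 × Category 2 = 43-54 months.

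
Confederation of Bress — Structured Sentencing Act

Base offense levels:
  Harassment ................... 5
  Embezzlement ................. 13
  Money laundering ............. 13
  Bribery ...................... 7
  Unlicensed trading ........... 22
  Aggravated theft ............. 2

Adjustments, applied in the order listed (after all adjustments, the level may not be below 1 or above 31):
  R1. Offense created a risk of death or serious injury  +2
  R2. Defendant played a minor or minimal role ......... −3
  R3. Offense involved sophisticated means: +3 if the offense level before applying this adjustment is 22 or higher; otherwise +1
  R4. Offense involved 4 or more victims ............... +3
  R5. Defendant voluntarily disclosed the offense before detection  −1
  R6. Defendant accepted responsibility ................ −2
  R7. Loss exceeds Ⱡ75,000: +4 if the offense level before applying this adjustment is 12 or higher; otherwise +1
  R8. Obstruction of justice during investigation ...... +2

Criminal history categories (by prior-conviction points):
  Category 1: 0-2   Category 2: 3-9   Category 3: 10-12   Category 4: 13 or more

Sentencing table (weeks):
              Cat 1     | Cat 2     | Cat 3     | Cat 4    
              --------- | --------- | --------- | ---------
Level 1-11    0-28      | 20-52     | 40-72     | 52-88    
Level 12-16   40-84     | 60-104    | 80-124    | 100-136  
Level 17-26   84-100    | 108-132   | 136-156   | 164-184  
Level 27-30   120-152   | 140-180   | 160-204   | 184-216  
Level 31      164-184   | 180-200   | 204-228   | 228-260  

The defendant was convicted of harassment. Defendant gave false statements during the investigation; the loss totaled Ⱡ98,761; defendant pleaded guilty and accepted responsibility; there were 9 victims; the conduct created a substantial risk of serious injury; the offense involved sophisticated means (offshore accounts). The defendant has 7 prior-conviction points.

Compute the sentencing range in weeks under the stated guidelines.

60-104 weeks

Base offense level for harassment: 5.
R1 applies: 5 + 2 = 7.
R2 does not apply.
R3 applies (level before this adjustment is 7 < 22, so +1): 7 + 1 = 8.
R4 applies: 8 + 3 = 11.
R6 applies: 11 − 2 = 9.
R7 applies (level before this adjustment is 9 < 12, so +1): 9 + 1 = 10.
R8 applies: 10 + 2 = 12.
Final offense level: 12.
Criminal history: 7 prior points → Category 2 (3-9).
Level 12 falls in the 12-16 band.
Grid: Level 12-16 × Category 2 = 60-104 weeks.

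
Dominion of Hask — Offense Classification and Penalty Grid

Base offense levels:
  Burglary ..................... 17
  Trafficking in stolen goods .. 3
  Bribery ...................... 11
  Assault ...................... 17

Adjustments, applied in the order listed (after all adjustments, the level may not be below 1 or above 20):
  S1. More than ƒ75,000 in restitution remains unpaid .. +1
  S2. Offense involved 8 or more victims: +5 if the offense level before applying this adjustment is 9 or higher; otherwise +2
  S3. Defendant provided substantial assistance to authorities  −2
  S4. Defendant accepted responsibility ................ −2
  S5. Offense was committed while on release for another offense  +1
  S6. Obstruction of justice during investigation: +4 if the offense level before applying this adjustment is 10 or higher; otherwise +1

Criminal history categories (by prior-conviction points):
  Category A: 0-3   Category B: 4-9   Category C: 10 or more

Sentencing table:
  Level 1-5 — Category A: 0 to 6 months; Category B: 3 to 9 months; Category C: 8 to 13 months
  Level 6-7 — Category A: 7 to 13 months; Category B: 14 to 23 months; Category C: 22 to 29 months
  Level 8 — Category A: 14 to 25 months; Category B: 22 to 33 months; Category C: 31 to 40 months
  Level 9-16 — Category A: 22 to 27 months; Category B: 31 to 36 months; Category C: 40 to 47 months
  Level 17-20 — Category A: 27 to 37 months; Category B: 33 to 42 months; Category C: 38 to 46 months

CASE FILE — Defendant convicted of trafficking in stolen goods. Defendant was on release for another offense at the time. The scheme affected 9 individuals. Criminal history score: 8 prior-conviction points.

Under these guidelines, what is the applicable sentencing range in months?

14-23 months

Base offense level for trafficking in stolen goods: 3.
S2 applies (level before this adjustment is 3 < 9, so +2): 3 + 2 = 5.
S5 applies: 5 + 1 = 6.
S6 does not apply.
Final offense level: 6.
Criminal history: 8 prior points → Category B (4-9).
Level 6 falls in the 6-7 band.
Grid: Level 6-7 × Category B = 14-23 months.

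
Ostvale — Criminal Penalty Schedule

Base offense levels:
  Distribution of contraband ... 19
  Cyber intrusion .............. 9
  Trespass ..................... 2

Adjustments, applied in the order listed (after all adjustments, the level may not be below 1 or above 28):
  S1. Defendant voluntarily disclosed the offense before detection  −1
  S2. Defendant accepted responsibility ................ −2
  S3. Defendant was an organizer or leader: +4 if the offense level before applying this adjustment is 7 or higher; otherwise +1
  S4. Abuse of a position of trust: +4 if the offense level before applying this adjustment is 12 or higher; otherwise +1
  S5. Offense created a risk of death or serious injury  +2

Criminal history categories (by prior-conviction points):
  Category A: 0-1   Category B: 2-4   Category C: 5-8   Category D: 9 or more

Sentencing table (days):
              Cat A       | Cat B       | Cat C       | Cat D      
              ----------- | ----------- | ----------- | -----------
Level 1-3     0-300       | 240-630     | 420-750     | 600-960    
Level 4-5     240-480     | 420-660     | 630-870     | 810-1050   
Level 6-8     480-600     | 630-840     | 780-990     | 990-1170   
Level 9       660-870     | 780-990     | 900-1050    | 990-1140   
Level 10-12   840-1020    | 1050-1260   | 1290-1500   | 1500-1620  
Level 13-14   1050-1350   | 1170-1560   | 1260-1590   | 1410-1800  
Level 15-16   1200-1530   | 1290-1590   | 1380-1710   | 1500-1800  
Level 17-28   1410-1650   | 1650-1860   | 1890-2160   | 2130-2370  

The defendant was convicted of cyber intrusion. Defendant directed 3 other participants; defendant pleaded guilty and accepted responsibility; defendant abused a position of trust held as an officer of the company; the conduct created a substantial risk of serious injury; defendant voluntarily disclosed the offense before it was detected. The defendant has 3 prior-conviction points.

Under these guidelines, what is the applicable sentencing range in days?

Base offense level for cyber intrusion: 9.
S1 applies: 9 − 1 = 8.
S2 applies: 8 − 2 = 6.
S3 applies (level before this adjustment is 6 < 7, so +1): 6 + 1 = 7.
S4 applies (level before this adjustment is 7 < 12, so +1): 7 + 1 = 8.
S5 applies: 8 + 2 = 10.
Final offense level: 10.
Criminal history: 3 prior points → Category B (2-4).
Level 10 falls in the 10-12 band.
Grid: Level 10-12 × Category B = 1050-1260 days.

1050-1260 days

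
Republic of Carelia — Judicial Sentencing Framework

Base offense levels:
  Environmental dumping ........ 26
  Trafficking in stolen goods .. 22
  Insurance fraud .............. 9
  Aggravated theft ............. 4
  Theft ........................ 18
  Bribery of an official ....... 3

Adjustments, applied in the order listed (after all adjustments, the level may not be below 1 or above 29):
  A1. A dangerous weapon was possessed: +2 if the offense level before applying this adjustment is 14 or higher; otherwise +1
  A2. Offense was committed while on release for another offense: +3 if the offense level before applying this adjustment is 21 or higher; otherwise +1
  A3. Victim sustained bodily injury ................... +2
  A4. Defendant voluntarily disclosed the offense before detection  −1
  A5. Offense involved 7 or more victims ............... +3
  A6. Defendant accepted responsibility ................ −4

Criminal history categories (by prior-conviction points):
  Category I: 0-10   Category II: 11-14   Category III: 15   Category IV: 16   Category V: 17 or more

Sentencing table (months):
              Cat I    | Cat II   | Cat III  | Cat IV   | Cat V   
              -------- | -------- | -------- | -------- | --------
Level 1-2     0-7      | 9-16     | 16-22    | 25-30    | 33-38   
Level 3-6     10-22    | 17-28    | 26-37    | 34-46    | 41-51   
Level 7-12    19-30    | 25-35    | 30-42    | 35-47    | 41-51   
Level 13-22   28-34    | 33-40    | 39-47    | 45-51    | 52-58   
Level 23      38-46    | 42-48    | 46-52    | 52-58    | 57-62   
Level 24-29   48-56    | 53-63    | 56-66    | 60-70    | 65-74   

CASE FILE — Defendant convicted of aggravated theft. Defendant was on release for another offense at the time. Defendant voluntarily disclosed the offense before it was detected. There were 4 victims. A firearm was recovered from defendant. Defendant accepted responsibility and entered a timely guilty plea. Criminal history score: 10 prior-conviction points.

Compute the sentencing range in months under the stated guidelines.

Base offense level for aggravated theft: 4.
A1 applies (level before this adjustment is 4 < 14, so +1): 4 + 1 = 5.
A2 applies (level before this adjustment is 5 < 21, so +1): 5 + 1 = 6.
A3 does not apply.
A4 applies: 6 − 1 = 5.
A6 applies: 5 − 4 = 1.
Final offense level: 1.
Criminal history: 10 prior points → Category I (0-10).
Level 1 falls in the 1-2 band.
Grid: Level 1-2 × Category I = 0-7 months.

0-7 months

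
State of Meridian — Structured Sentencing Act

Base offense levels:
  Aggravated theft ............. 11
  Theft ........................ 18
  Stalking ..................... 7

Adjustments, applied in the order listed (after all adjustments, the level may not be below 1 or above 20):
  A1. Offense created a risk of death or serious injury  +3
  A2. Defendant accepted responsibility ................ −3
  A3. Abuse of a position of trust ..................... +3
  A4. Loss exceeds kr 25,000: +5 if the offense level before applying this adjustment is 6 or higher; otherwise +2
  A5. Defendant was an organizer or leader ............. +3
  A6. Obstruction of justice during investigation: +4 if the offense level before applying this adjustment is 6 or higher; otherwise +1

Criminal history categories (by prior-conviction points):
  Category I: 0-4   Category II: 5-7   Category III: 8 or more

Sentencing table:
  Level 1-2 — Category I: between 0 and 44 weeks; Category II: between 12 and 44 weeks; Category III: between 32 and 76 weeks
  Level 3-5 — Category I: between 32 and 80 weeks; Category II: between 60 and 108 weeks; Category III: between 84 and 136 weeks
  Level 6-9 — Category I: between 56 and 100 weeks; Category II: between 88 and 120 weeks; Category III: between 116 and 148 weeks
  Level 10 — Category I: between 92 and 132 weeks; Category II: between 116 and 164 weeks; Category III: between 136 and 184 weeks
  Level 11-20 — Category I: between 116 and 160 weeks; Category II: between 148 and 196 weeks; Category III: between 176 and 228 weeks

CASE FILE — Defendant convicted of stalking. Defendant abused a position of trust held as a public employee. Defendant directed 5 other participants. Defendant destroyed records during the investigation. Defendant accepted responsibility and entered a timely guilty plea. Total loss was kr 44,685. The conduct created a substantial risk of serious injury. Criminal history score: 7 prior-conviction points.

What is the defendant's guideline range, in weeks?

148-196 weeks

Base offense level for stalking: 7.
A1 applies: 7 + 3 = 10.
A2 applies: 10 − 3 = 7.
A3 applies: 7 + 3 = 10.
A4 applies (level before this adjustment is 10 ≥ 6, so +5): 10 + 5 = 15.
A5 applies: 15 + 3 = 18.
A6 applies (level before this adjustment is 18 ≥ 6, so +4): 18 + 4 = 22.
Level 22 exceeds the maximum of 20; capped at 20.
Final offense level: 20.
Criminal history: 7 prior points → Category II (5-7).
Level 20 falls in the 11-20 band.
Grid: Level 11-20 × Category II = 148-196 weeks.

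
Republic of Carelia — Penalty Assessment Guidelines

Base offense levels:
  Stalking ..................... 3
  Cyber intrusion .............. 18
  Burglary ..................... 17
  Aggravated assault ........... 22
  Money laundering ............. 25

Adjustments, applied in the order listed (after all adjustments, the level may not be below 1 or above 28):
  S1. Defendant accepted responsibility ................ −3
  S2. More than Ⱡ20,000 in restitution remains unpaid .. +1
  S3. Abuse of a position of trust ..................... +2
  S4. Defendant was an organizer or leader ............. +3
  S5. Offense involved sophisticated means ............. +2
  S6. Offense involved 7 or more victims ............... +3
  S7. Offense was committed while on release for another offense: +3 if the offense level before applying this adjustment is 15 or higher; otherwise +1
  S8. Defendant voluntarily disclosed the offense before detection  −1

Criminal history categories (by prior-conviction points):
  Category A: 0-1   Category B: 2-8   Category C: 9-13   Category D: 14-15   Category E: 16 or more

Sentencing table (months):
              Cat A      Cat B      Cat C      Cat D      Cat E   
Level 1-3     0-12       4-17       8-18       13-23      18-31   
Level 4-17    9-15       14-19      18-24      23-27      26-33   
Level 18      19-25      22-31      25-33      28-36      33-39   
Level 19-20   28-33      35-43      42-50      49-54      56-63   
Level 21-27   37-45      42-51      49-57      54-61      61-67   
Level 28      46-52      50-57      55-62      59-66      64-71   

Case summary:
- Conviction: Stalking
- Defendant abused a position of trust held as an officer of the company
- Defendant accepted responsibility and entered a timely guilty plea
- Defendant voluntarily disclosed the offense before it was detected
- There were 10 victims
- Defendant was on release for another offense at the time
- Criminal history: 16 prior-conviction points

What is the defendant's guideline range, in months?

26-33 months

Base offense level for stalking: 3.
S1 applies: 3 − 3 = 0.
S2 does not apply.
S3 applies: 0 + 2 = 2.
S5 does not apply.
S6 applies: 2 + 3 = 5.
S7 applies (level before this adjustment is 5 < 15, so +1): 5 + 1 = 6.
S8 applies: 6 − 1 = 5.
Final offense level: 5.
Criminal history: 16 prior points → Category E (16+).
Level 5 falls in the 4-17 band.
Grid: Level 4-17 × Category E = 26-33 months.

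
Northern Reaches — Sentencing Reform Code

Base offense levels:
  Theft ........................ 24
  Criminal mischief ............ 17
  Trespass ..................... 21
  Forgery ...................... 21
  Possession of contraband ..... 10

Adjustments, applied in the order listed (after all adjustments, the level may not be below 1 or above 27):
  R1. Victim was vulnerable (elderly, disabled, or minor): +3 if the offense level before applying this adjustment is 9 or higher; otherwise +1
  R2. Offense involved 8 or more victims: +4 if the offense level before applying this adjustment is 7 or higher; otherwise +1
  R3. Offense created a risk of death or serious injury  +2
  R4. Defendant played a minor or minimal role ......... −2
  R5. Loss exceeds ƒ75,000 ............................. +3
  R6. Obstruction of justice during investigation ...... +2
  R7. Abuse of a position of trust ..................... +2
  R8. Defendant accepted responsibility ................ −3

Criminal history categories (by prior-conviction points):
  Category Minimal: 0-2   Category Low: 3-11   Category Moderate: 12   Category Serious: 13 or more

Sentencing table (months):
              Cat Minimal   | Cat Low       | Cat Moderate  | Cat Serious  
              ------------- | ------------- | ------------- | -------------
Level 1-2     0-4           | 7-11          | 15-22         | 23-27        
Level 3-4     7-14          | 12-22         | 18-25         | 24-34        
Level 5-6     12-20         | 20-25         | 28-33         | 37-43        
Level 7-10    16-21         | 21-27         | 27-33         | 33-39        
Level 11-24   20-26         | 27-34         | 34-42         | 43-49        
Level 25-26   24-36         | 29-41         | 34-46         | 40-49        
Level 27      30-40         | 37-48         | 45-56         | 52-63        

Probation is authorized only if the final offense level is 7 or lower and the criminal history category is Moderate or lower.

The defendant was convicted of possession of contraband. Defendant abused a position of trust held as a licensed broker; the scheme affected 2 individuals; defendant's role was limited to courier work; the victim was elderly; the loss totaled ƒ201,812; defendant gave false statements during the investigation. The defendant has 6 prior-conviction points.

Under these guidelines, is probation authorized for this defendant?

Base offense level for possession of contraband: 10.
R1 applies (level before this adjustment is 10 ≥ 9, so +3): 10 + 3 = 13.
R4 applies: 13 − 2 = 11.
R5 applies: 11 + 3 = 14.
R6 applies: 14 + 2 = 16.
R7 applies: 16 + 2 = 18.
Final offense level: 18.
Criminal history: 6 prior points → Category Low (3-11).
Level 18 falls in the 11-24 band.
Grid: Level 11-24 × Category Low = 27-34 months.
Probation check: level 18 > 7 and category Low ≤ Moderate → not eligible.

No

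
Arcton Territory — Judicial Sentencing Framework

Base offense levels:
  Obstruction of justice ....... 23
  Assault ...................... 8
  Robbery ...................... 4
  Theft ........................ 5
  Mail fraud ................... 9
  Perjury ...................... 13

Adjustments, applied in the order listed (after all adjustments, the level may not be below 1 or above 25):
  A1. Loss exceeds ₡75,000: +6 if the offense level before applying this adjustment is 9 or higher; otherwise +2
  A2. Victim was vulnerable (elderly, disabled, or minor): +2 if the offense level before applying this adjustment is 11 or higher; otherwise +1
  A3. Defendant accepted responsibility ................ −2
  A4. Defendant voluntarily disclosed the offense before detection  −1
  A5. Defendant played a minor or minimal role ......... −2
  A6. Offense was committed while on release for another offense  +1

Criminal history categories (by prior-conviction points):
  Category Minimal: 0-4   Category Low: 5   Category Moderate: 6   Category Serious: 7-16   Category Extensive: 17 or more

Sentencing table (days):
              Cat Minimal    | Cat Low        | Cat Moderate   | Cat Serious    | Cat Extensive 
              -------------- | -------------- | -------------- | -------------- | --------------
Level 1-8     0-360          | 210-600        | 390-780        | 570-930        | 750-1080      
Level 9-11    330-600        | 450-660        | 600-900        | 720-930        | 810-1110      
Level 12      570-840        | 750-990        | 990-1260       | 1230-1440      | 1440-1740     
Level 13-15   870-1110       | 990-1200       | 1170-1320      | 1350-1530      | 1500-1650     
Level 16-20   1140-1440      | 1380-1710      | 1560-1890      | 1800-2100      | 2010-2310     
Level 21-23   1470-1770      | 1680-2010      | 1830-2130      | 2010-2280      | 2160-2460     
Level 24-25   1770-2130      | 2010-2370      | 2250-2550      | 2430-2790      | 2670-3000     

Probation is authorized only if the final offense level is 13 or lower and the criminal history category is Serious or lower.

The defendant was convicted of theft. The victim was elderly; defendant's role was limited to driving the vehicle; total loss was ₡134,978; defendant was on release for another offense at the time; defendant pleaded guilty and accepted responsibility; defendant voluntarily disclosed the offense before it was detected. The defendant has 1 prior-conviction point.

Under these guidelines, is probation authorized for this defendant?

Base offense level for theft: 5.
A1 applies (level before this adjustment is 5 < 9, so +2): 5 + 2 = 7.
A2 applies (level before this adjustment is 7 < 11, so +1): 7 + 1 = 8.
A3 applies: 8 − 2 = 6.
A4 applies: 6 − 1 = 5.
A5 applies: 5 − 2 = 3.
A6 applies: 3 + 1 = 4.
Final offense level: 4.
Criminal history: 1 prior point → Category Minimal (0-4).
Level 4 falls in the 1-8 band.
Grid: Level 1-8 × Category Minimal = 0-360 days.
Probation check: level 4 ≤ 13 and category Minimal ≤ Serious → eligible.

Yes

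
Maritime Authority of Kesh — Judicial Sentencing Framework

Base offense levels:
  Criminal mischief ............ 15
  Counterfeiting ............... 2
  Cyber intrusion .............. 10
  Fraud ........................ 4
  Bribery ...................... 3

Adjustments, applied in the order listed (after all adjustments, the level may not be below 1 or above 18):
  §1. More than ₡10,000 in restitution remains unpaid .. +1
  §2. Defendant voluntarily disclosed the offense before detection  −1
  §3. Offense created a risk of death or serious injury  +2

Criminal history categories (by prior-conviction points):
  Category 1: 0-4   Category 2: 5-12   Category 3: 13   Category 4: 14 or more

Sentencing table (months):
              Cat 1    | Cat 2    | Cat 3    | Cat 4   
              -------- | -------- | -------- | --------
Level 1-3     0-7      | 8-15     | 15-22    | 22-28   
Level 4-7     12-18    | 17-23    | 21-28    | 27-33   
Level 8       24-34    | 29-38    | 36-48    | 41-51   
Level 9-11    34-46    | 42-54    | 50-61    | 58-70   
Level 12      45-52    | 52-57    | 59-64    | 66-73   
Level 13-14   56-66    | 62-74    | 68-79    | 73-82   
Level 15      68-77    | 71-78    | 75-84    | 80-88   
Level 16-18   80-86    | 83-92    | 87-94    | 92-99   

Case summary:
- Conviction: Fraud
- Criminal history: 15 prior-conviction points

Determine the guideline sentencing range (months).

Base offense level for fraud: 4.
Final offense level: 4.
Criminal history: 15 prior points → Category 4 (14+).
Level 4 falls in the 4-7 band.
Grid: Level 4-7 × Category 4 = 27-33 months.

27-33 months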